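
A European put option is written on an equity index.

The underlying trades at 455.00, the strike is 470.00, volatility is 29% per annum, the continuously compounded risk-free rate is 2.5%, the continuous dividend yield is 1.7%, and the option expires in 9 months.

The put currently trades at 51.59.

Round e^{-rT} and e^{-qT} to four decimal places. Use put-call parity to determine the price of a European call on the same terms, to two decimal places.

exp(−qT) = exp(−0.017·0.75) = 0.9873;  exp(−rT) = exp(−0.025·0.75) = 0.9814
Put-call parity: C − P = S·e^(−qT) − K·e^(−rT) = 455·0.9873 − 470·0.9814 = 449.2215 − 461.2580 = -12.0365
C = P + (C − P) = 51.59 + (-12.0365) = 39.5535

39.55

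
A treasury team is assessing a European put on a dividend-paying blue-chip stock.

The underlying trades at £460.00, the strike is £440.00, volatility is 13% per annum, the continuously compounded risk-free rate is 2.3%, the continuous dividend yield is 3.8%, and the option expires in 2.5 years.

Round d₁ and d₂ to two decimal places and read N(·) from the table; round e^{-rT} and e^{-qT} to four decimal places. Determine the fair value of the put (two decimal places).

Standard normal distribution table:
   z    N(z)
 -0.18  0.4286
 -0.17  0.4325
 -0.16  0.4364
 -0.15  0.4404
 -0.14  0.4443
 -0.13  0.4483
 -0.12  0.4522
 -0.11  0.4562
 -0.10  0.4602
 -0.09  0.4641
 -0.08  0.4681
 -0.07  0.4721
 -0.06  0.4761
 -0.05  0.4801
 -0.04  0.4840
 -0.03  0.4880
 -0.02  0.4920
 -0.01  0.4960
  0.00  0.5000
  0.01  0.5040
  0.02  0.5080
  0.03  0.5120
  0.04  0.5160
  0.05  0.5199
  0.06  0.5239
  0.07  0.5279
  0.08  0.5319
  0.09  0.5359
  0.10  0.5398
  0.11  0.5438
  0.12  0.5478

T = 2.5;  σ√T = 0.2055
d₁ = [ln(460/440) + (0.023 − 0.038 + 0.13²/2)·2.5] / 0.2055 = [0.0445 − 0.0164] / 0.2055 = 0.1366 ⇒ 0.14
d₂ = d₁ − σ√T = 0.1366 − 0.2055 = -0.0690 ⇒ -0.07
e^(−qT) = e^(−0.038·2.5) = 0.9094;  e^(−rT) = e^(−0.023·2.5) = 0.9441
N(−d₂) = N(0.07) = 0.5279;  N(−d₁) = N(-0.14) = 0.4443
P = 440·0.9441·0.5279 − 460·0.9094·0.4443 = 219.2918 − 185.8614 = 33.4304

£33.43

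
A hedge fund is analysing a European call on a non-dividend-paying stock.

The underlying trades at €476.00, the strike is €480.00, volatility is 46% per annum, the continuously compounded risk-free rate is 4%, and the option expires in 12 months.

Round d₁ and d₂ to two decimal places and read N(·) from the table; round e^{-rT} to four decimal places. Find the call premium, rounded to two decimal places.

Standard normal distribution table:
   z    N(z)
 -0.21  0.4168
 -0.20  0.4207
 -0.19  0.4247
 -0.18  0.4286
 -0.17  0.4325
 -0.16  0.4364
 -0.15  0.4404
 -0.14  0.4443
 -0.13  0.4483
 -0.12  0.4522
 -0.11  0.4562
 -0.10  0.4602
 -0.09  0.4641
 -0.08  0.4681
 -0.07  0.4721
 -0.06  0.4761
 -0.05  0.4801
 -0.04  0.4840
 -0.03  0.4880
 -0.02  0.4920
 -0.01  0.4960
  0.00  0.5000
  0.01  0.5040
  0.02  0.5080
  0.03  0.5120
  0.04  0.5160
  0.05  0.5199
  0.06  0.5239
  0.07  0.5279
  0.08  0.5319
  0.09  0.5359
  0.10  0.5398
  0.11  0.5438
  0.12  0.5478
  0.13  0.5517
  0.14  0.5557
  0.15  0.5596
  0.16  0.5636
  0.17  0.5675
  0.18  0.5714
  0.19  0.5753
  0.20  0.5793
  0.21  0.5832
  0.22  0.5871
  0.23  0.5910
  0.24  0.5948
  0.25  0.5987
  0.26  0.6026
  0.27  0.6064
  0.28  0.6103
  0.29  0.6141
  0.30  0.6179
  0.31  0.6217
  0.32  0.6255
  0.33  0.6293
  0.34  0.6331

€92.86

T = 1;  σ√T = 0.4600
d₁ = [ln(476/480) + (0.04 + ½·0.46²)·1] / (σ√T) = (-0.0084 + 0.1458) / 0.4600 = 0.2988 → 0.30
d₂ = 0.2988 − 0.4600 = -0.1612 → -0.16
e^(−rT) = e^(−0.04·1) = 0.9608
N(d₁) = N(0.30) = 0.6179;  N(d₂) = N(-0.16) = 0.4364
C = 476·0.6179 − 480·0.9608·0.4364 = 294.1204 − 201.2607 = 92.8597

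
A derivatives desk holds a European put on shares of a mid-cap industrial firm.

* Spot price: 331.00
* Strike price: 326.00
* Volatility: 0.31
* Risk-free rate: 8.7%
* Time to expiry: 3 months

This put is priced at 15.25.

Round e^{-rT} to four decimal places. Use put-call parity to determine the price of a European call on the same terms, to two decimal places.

exp(−rT) = exp(−0.087·0.25) = 0.9785
Put-call parity: C − P = S − K·e^(−rT) = 331 − 326·0.9785 = 331 − 318.9910 = 12.0090
C = P + (C − P) = 15.25 + (12.0090) = 27.2590

27.26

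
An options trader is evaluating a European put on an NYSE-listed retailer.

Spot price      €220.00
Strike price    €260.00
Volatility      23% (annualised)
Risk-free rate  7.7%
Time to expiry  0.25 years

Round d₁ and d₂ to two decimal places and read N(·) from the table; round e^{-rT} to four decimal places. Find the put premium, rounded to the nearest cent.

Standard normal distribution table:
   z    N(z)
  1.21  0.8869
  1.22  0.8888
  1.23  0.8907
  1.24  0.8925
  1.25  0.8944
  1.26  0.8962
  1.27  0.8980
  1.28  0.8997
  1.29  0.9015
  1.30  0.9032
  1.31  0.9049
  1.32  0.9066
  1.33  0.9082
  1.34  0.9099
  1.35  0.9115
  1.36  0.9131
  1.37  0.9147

€36.10

σ√T = 0.23·√0.25 = 0.1150
d₁ = [ln(220/260) + (0.077 + 0.23²/2)·0.25] / 0.1150 = [-0.1671 + 0.0259] / 0.1150 = -1.2278 → -1.23
d₂ = d₁ − σ√T = -1.2278 − 0.1150 = -1.3428 → -1.34
e^(−rT) = e^(−0.077·0.25) = 0.9809
P = 260·0.9809·N(1.34) − 220·N(1.23) = 260·0.9809·0.9099 − 220·0.8907 = 232.0554 − 195.9540 = 36.1014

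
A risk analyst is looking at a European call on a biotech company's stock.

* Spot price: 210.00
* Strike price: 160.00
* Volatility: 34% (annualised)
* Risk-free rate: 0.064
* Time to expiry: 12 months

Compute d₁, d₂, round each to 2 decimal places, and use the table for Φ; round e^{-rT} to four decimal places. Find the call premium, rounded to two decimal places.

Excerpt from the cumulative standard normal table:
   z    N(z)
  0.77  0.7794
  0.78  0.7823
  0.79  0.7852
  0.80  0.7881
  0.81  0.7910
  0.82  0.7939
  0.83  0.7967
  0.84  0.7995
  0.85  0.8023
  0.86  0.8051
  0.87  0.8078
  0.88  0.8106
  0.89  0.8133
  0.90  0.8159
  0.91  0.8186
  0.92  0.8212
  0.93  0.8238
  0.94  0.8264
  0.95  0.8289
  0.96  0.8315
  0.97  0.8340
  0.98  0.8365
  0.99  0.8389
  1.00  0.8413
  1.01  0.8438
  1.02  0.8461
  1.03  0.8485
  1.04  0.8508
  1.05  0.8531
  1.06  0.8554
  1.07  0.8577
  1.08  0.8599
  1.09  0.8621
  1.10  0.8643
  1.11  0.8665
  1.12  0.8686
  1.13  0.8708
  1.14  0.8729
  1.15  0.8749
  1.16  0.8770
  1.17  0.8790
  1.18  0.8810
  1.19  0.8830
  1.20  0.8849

65.02

T = 1;  σ√T = 0.3400
d₁ = [ln(210/160) + (0.064 + ½·0.34²)·1] / (σ√T) = (0.2719 + 0.1218) / 0.3400 = 1.1580 which rounds to 1.16
d₂ = 1.1580 − 0.3400 = 0.8180 which rounds to 0.82
exp(−rT) = exp(−0.064·1) = 0.9380
N(d₁) = N(1.16) = 0.8770;  N(d₂) = N(0.82) = 0.7939
C = 210·0.8770 − 160·0.9380·0.7939 = 184.1700 − 119.1485 = 65.0215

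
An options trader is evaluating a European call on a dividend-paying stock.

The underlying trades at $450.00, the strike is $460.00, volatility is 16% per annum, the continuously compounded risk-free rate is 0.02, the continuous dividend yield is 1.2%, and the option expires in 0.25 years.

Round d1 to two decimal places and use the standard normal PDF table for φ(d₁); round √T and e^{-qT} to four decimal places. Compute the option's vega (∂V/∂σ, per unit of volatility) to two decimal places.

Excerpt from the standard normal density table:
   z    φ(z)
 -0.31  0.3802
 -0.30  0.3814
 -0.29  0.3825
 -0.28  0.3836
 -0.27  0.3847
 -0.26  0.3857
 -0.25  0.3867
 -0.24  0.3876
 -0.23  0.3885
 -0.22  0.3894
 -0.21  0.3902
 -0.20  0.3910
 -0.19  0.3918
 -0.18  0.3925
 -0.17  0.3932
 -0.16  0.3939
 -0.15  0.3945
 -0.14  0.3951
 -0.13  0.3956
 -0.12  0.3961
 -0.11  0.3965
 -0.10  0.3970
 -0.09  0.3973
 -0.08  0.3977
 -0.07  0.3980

87.53

σ√T = 0.16·√0.25 = 0.0800
d₁ = [ln(450/460) + (0.02 − 0.012 + 0.16²/2)·0.25] / 0.0800 = [-0.0220 + 0.0052] / 0.0800 = -0.2097 → -0.21
√T = √0.25 = 0.5000
φ(d₁) = φ(-0.21) = 0.3902
e^(−qT) = e^(−0.012·0.25) = 0.9970
vega = S·e^(−qT)·φ(d₁)·√T = 450·0.9970·0.3902·0.5000 = 87.5316
(Call and put vega coincide under Black-Scholes.)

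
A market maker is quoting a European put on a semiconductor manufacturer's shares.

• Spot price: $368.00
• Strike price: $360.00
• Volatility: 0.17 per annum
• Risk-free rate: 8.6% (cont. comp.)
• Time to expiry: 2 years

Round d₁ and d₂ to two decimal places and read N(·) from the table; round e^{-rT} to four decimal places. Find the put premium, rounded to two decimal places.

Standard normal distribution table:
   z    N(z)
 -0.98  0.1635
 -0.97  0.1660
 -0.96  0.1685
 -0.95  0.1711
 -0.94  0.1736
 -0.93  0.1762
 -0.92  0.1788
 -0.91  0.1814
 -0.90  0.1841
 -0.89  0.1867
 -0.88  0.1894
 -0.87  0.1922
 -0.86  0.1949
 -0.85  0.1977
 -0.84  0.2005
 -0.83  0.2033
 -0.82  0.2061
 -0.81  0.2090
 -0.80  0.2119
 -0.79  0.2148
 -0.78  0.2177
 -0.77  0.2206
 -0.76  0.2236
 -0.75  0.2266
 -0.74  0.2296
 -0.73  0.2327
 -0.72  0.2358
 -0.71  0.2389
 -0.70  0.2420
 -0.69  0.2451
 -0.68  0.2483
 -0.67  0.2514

$9.45

σ√T = 0.17 × 1.4142 = 0.2404
d₁ = [ln(368/360) + (0.086 + ½·0.17²)·2] / (σ√T) = (0.0220 + 0.2009) / 0.2404 = 0.9271 ≈ 0.93
d₂ = 0.9271 − 0.2404 = 0.6866 ≈ 0.69
e^(−rT) = e^(−0.086·2) = 0.8420
N(−d₂) = N(-0.69) = 0.2451;  N(−d₁) = N(-0.93) = 0.1762
P = 360·0.8420·0.2451 − 368·0.1762 = 74.2947 − 64.8416 = 9.4531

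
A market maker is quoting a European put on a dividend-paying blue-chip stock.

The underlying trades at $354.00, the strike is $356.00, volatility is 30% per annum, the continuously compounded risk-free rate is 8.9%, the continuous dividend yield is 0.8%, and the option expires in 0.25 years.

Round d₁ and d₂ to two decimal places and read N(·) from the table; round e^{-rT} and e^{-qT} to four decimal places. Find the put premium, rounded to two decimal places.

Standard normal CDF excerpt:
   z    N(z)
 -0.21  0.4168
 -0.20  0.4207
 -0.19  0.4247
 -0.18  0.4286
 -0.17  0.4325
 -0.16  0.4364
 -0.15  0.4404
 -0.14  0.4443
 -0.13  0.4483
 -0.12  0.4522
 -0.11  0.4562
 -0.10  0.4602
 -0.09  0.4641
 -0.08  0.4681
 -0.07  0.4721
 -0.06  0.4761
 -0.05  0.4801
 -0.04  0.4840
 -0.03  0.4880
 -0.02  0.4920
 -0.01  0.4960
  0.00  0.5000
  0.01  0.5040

σ√T = 0.3·√0.25 = 0.1500
d₁ = [ln(354/356) + (0.089 − 0.008 + 0.3²/2)·0.25] / 0.1500 = [-0.0056 + 0.0315] / 0.1500 = 0.1724 ≈ 0.17
d₂ = d₁ − σ√T = 0.1724 − 0.1500 = 0.0224 ≈ 0.02
exp(−qT) = exp(−0.008·0.25) = 0.9980;  exp(−rT) = exp(−0.089·0.25) = 0.9780
P = 356·0.9780·N(-0.02) − 354·0.9980·N(-0.17) = 356·0.9780·0.4920 − 354·0.9980·0.4325 = 171.2987 − 152.7988 = 18.4999

$18.50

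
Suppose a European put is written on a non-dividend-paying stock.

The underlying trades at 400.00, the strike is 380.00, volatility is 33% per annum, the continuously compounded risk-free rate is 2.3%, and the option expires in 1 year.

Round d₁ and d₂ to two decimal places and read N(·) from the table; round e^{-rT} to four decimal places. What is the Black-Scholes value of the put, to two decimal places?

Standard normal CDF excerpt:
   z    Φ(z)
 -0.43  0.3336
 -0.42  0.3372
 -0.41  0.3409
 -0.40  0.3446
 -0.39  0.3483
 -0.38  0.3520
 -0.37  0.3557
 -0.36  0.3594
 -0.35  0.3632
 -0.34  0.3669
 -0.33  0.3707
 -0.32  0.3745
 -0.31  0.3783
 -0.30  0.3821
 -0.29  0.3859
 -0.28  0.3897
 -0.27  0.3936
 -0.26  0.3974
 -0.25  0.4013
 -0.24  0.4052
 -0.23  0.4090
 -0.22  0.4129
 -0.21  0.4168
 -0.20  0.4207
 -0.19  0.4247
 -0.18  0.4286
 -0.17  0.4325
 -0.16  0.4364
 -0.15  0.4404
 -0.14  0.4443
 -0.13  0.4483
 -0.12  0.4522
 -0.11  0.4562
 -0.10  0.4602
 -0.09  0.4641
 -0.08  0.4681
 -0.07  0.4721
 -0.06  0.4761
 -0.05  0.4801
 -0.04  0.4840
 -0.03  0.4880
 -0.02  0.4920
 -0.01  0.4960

37.49

T = 1;  σ√T = 0.3300
d₁ = [ln(400/380) + (0.023 + 0.33²/2)·1] / 0.3300 = [0.0513 + 0.0775] / 0.3300 = 0.3901 which rounds to 0.39
d₂ = d₁ − σ√T = 0.3901 − 0.3300 = 0.0601 which rounds to 0.06
exp(−rT) = exp(−0.023·1) = 0.9773
P = 380·0.9773·N(-0.06) − 400·N(-0.39) = 380·0.9773·0.4761 − 400·0.3483 = 176.8112 − 139.3200 = 37.4912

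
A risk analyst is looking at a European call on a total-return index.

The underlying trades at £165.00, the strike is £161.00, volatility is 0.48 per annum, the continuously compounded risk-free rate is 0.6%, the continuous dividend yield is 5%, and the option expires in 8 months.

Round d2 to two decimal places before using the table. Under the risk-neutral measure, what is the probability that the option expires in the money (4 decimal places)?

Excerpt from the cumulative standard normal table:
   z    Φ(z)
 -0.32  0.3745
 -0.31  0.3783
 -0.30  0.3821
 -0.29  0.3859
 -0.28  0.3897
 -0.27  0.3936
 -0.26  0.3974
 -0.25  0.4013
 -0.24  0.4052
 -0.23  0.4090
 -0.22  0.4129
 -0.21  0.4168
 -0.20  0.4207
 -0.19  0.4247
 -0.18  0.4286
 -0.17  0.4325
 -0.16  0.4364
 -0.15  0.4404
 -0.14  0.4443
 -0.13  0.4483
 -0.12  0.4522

0.4168

σ√T = 0.48 × 0.8165 = 0.3919
d₁ = [ln(165/161) + (0.006 − 0.05 + ½·0.48²)·0.6667] / (σ√T) = (0.0245 + 0.0475) / 0.3919 = 0.1837 ⇒ 0.18
d₂ = 0.1837 − 0.3919 = -0.2082 ⇒ -0.21
Pr(exercise) under Q = N(d₂) = 0.4168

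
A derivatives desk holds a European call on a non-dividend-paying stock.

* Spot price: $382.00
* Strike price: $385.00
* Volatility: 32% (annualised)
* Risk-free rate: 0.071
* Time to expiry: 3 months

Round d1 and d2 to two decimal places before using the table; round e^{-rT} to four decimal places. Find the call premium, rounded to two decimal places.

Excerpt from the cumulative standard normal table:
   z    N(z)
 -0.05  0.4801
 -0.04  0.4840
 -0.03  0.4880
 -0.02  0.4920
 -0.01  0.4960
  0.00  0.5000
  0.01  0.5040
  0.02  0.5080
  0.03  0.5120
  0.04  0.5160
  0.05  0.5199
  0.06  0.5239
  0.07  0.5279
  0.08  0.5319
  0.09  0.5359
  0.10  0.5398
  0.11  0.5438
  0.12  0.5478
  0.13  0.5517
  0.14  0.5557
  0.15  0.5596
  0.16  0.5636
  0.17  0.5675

$26.19

σ√T = 0.32·√0.25 = 0.1600
ln(S/K) + (r + σ²/2)T = ln(382/385) + (0.071 + 0.32²/2)·0.25 = -0.0078 + 0.0306 = 0.0227
d₁ = 0.0227 / 0.1600 = 0.1420 → 0.14
d₂ = d₁ − σ√T = 0.1420 − 0.1600 = -0.0180 → -0.02
e^(−rT) = e^(−0.071·0.25) = 0.9824
C = 382·N(0.14) − 385·0.9824·N(-0.02) = 382·0.5557 − 385·0.9824·0.4920 = 212.2774 − 186.0862 = 26.1912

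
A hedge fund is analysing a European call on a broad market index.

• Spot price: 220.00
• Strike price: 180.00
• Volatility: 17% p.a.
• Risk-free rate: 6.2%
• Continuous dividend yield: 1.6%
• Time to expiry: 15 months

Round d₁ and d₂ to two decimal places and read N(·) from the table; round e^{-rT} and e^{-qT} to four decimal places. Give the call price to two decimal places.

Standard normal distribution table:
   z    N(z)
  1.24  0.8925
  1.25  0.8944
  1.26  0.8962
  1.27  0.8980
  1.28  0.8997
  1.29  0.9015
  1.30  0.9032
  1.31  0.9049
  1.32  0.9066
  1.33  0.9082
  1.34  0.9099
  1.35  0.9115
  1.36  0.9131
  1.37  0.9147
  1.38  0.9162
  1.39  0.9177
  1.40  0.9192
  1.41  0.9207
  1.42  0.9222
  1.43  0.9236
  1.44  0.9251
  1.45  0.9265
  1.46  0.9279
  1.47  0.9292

50.51

T = 1.25;  σ√T = 0.1901
d₁ = [ln(220/180) + (0.062 − 0.016 + ½·0.17²)·1.25] / (σ√T) = (0.2007 + 0.0756) / 0.1901 = 1.4534 ⇒ 1.45
d₂ = 1.4534 − 0.1901 = 1.2633 ⇒ 1.26
e^(−qT) = e^(−0.016·1.25) = 0.9802;  e^(−rT) = e^(−0.062·1.25) = 0.9254
N(d₁) = N(1.45) = 0.9265;  N(d₂) = N(1.26) = 0.8962
C = 220·0.9802·0.9265 − 180·0.9254·0.8962 = 199.7942 − 149.2818 = 50.5123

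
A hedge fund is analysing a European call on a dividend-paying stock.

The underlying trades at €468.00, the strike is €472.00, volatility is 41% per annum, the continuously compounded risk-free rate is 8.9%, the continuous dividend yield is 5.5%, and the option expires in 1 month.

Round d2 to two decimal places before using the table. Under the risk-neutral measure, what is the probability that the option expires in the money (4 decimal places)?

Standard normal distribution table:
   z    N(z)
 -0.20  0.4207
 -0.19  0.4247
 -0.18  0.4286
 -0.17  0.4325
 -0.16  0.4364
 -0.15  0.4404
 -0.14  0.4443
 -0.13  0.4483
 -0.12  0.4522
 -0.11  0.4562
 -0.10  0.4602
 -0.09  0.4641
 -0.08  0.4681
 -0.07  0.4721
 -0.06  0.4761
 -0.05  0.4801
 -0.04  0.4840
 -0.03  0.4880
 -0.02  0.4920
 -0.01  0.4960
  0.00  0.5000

σ√T = 0.41·√0.08333 = 0.1184
ln(S/K) + (r − q + σ²/2)T = ln(468/472) + (0.089 − 0.055 + 0.41²/2)·0.08333 = -0.0085 + 0.0098 = 0.0013
d₁ = 0.0013 / 0.1184 = 0.0112 which rounds to 0.01
d₂ = d₁ − σ√T = 0.0112 − 0.1184 = -0.1071 which rounds to -0.11
Risk-neutral Pr[S_T > K] = N(d₂) = N(-0.11) = 0.4562

0.4562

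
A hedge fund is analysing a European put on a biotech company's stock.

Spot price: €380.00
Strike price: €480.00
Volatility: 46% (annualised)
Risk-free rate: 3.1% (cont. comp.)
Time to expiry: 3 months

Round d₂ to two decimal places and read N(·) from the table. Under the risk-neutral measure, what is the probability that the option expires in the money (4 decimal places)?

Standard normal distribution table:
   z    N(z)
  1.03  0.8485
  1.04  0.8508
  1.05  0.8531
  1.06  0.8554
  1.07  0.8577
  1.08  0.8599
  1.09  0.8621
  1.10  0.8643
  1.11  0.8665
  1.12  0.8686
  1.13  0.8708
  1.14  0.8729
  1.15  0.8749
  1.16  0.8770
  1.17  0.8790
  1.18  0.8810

σ√T = 0.46·√0.25 = 0.2300
ln(S/K) + (r + σ²/2)T = ln(380/480) + (0.031 + 0.46²/2)·0.25 = -0.2336 + 0.0342 = -0.1994
d₁ = -0.1994 / 0.2300 = -0.8670 → -0.87
d₂ = d₁ − σ√T = -0.8670 − 0.2300 = -1.0970 → -1.10
Risk-neutral Pr[S_T < K] = N(−d₂) = N(1.10) = 0.8643

0.8643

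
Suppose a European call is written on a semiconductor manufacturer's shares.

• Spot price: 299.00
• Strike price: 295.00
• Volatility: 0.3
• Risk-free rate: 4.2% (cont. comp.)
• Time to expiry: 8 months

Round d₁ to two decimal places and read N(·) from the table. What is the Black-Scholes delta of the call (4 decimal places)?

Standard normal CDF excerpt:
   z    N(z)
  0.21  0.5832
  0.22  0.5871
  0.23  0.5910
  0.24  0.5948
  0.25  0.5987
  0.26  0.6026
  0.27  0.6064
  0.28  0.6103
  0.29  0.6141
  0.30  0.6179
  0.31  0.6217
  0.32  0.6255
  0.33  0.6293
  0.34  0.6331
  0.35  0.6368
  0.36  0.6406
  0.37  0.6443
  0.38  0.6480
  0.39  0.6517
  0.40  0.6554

σ√T = 0.3·√0.6667 = 0.2449
ln(S/K) + (r + σ²/2)T = ln(299/295) + (0.042 + 0.3²/2)·0.6667 = 0.0135 + 0.0580 = 0.0715
d₁ = 0.0715 / 0.2449 = 0.2918 → 0.29
N(d₁) = N(0.29) = 0.6141
Δ_call = N(d₁) = 0.6141

0.6141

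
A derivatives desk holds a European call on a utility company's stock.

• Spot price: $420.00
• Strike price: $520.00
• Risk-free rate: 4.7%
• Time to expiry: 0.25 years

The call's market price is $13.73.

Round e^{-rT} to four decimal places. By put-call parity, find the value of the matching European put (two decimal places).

e^(−rT) = e^(−0.047·0.25) = 0.9883
Put-call parity: C − P = S − K·e^(−rT) = 420 − 520·0.9883 = 420 − 513.9160 = -93.9160
P = C − (C − P) = 13.73 − (-93.9160) = 107.6460

$107.65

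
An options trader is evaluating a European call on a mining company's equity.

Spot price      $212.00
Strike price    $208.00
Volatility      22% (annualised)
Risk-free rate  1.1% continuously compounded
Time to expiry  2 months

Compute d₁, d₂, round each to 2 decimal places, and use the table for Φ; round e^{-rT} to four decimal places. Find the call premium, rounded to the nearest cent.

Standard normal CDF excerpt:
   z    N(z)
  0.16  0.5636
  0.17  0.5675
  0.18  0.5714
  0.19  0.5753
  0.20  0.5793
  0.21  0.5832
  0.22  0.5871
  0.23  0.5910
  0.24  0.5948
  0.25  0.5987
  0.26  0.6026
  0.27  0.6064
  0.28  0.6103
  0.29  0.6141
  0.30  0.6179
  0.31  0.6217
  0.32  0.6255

σ√T = 0.22 × 0.4082 = 0.0898
d₁ = [ln(212/208) + (0.011 + 0.22²/2)·0.1667] / 0.0898 = [0.0190 + 0.0059] / 0.0898 = 0.2774 → 0.28
d₂ = d₁ − σ√T = 0.2774 − 0.0898 = 0.1876 → 0.19
e^(−rT) = e^(−0.011·0.1667) = 0.9982
N(d₁) = N(0.28) = 0.6103;  N(d₂) = N(0.19) = 0.5753
C = 212·0.6103 − 208·0.9982·0.5753 = 129.3836 − 119.4470 = 9.9366

$9.94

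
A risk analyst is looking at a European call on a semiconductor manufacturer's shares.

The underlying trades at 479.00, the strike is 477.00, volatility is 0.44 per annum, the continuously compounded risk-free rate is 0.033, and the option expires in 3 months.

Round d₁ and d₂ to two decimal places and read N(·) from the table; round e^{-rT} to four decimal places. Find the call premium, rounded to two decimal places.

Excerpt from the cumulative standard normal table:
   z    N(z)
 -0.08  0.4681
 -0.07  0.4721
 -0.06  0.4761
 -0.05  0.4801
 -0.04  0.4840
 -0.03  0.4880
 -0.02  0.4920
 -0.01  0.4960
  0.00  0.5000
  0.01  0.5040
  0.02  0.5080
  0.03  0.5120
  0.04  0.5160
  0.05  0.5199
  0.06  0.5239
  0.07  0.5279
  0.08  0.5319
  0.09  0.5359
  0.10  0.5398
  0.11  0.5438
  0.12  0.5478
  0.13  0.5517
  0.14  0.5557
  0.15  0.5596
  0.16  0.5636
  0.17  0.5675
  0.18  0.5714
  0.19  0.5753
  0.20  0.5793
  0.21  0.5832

44.70

σ√T = 0.44·√0.25 = 0.2200
d₁ = [ln(479/477) + (0.033 + ½·0.44²)·0.25] / (σ√T) = (0.0042 + 0.0324) / 0.2200 = 0.1665 which rounds to 0.17
d₂ = 0.1665 − 0.2200 = -0.0535 which rounds to -0.05
e^(−rT) = e^(−0.033·0.25) = 0.9918
N(d₁) = N(0.17) = 0.5675;  N(d₂) = N(-0.05) = 0.4801
C = 479·0.5675 − 477·0.9918·0.4801 = 271.8325 − 227.1298 = 44.7027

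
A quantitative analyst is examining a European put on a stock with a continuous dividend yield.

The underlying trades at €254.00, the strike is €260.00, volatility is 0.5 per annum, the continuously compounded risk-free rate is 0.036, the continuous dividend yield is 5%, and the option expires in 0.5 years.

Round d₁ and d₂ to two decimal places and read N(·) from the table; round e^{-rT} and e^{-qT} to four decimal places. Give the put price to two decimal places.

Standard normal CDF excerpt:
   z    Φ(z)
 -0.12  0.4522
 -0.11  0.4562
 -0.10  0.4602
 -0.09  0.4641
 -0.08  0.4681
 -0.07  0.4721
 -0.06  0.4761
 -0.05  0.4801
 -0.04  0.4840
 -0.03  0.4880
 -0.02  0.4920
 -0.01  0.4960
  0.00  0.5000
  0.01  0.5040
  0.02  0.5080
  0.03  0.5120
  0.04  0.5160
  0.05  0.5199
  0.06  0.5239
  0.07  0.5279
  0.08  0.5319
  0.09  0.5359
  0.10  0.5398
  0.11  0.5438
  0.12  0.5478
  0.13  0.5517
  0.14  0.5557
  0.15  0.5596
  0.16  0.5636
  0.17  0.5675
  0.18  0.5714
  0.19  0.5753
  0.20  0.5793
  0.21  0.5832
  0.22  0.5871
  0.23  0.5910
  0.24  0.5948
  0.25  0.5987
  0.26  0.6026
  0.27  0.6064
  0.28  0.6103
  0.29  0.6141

€38.92

σ√T = 0.5 × 0.7071 = 0.3536
ln(S/K) + (r − q + σ²/2)T = ln(254/260) + (0.036 − 0.05 + 0.5²/2)·0.5 = -0.0233 + 0.0555 = 0.0322
d₁ = 0.0322 / 0.3536 = 0.0909 → 0.09
d₂ = d₁ − σ√T = 0.0909 − 0.3536 = -0.2626 → -0.26
e^(−qT) = e^(−0.05·0.5) = 0.9753;  e^(−rT) = e^(−0.036·0.5) = 0.9822
N(−d₂) = N(0.26) = 0.6026;  N(−d₁) = N(-0.09) = 0.4641
P = 260·0.9822·0.6026 − 254·0.9753·0.4641 = 153.8872 − 114.9697 = 38.9174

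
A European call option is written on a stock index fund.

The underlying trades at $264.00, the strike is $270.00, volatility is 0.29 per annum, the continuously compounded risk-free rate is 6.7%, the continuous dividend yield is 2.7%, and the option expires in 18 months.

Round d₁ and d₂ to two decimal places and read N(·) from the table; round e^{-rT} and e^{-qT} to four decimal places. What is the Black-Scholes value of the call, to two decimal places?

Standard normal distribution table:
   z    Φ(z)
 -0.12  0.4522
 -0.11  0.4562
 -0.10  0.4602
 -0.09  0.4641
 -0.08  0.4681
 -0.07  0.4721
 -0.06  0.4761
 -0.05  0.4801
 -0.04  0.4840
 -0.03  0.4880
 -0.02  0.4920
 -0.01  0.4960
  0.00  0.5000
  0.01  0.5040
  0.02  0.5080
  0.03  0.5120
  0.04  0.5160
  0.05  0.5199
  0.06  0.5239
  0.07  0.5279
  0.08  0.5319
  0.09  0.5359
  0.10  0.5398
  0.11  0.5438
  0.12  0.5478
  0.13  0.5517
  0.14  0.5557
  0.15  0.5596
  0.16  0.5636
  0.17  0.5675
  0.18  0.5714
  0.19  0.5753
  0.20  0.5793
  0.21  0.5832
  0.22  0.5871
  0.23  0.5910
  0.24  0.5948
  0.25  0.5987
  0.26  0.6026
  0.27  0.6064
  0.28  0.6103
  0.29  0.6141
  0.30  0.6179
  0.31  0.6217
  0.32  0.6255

$39.44

σ√T = 0.29 × 1.2247 = 0.3552
d₁ = [ln(264/270) + (0.067 − 0.027 + 0.29²/2)·1.5] / 0.3552 = [-0.0225 + 0.1231] / 0.3552 = 0.2832 → 0.28
d₂ = d₁ − σ√T = 0.2832 − 0.3552 = -0.0719 → -0.07
e^(−qT) = e^(−0.027·1.5) = 0.9603;  e^(−rT) = e^(−0.067·1.5) = 0.9044
N(d₁) = N(0.28) = 0.6103;  N(d₂) = N(-0.07) = 0.4721
C = 264·0.9603·0.6103 − 270·0.9044·0.4721 = 154.7228 − 115.2812 = 39.4416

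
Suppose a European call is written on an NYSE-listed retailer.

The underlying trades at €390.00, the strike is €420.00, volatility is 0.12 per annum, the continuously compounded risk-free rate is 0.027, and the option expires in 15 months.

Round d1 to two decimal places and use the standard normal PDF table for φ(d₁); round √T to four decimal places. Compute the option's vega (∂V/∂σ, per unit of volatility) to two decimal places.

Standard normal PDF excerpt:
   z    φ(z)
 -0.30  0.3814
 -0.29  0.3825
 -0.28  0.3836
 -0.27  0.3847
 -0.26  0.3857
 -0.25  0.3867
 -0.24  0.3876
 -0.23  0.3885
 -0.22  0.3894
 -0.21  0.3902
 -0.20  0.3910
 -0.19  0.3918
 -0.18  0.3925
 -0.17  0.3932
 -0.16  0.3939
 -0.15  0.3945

169.39

T = 1.25;  σ√T = 0.1342
d₁ = [ln(390/420) + (0.027 + 0.12²/2)·1.25] / 0.1342 = [-0.0741 + 0.0428] / 0.1342 = -0.2337 ⇒ -0.23
√T = √1.25 = 1.1180
φ(d₁) = φ(-0.23) = 0.3885
vega = S·φ(d₁)·√T = 390·0.3885·1.1180 = 169.3938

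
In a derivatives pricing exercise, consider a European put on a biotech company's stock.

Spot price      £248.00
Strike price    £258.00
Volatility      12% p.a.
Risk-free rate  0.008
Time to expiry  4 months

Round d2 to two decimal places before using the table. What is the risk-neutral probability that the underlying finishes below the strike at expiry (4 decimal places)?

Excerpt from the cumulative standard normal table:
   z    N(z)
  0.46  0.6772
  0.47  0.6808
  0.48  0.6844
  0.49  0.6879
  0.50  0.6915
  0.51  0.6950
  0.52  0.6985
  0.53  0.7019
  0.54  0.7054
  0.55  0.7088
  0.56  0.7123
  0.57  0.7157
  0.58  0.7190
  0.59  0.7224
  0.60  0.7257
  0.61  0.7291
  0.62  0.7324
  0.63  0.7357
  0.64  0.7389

0.7157

σ√T = 0.12·√0.3333 = 0.0693
d₁ = [ln(248/258) + (0.008 + 0.12²/2)·0.3333] / 0.0693 = [-0.0395 + 0.0051] / 0.0693 = -0.4974 ≈ -0.50
d₂ = d₁ − σ√T = -0.4974 − 0.0693 = -0.5667 ≈ -0.57
Pr(exercise) under Q = N(−d₂) = N(0.57) = 0.7157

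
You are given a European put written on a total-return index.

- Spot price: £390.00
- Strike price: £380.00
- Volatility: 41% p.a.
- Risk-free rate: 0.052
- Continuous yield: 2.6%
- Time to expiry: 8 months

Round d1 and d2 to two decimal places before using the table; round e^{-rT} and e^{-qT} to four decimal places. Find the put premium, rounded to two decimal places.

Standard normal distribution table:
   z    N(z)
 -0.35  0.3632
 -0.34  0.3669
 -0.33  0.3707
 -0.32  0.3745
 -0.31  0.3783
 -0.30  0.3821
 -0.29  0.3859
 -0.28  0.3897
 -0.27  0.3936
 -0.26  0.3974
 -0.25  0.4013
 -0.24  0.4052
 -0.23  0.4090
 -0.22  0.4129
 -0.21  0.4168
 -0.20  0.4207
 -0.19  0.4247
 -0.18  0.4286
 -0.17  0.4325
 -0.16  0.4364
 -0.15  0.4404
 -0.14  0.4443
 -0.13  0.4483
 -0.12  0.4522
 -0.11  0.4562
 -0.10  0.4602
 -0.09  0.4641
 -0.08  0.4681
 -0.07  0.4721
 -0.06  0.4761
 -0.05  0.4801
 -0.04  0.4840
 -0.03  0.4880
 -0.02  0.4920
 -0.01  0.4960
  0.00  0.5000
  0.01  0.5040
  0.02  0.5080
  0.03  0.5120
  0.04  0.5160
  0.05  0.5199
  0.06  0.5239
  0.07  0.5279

£42.94

σ√T = 0.41 × 0.8165 = 0.3348
d₁ = [ln(390/380) + (0.052 − 0.026 + ½·0.41²)·0.6667] / (σ√T) = (0.0260 + 0.0734) / 0.3348 = 0.2968 which rounds to 0.30
d₂ = 0.2968 − 0.3348 = -0.0380 which rounds to -0.04
exp(−qT) = exp(−0.026·0.6667) = 0.9828;  exp(−rT) = exp(−0.052·0.6667) = 0.9659
N(−d₂) = N(0.04) = 0.5160;  N(−d₁) = N(-0.30) = 0.3821
P = 380·0.9659·0.5160 − 390·0.9828·0.3821 = 189.3937 − 146.4559 = 42.9378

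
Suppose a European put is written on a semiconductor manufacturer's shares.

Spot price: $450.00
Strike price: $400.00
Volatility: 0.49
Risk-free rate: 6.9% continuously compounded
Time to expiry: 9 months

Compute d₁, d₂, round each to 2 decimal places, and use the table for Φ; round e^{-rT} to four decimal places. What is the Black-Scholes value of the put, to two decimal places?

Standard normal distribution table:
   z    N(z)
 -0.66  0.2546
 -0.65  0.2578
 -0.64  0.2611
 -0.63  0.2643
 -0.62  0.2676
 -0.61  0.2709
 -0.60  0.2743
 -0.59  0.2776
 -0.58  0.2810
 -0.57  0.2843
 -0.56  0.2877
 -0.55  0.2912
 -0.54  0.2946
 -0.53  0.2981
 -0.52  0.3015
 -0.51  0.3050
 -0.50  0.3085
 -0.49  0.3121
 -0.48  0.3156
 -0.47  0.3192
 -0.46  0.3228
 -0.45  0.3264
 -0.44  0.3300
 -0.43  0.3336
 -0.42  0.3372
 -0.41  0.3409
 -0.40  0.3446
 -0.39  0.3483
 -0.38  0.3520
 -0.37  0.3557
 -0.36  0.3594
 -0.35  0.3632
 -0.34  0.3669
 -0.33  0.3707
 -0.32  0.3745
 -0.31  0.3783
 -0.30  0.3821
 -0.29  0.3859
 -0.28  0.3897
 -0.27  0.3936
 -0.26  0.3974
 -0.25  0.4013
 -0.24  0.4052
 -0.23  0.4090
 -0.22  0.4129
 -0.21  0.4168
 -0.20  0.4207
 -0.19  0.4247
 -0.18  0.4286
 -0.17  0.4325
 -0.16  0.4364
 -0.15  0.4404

$39.41

T = 0.75;  σ√T = 0.4244
d₁ = [ln(450/400) + (0.069 + 0.49²/2)·0.75] / 0.4244 = [0.1178 + 0.1418] / 0.4244 = 0.6117 ⇒ 0.61
d₂ = d₁ − σ√T = 0.6117 − 0.4244 = 0.1873 ⇒ 0.19
exp(−rT) = exp(−0.069·0.75) = 0.9496
N(−d₂) = N(-0.19) = 0.4247;  N(−d₁) = N(-0.61) = 0.2709
P = 400·0.9496·0.4247 − 450·0.2709 = 161.3180 − 121.9050 = 39.4130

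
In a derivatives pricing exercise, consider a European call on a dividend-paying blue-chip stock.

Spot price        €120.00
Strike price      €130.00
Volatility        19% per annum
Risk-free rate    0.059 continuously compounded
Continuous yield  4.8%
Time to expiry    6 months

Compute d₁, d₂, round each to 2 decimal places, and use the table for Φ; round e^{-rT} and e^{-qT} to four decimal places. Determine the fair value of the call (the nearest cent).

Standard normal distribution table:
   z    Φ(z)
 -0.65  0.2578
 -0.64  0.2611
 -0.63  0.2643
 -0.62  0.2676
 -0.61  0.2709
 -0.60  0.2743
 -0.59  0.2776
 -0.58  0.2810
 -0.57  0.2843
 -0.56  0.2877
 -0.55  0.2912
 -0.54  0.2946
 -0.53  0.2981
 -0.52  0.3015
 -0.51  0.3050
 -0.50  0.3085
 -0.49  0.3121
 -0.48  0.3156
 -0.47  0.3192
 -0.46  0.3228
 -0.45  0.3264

σ√T = 0.19·√0.5 = 0.1344
ln(S/K) + (r − q + σ²/2)T = ln(120/130) + (0.059 − 0.048 + 0.19²/2)·0.5 = -0.0800 + 0.0145 = -0.0655
d₁ = -0.0655 / 0.1344 = -0.4877 ⇒ -0.49
d₂ = d₁ − σ√T = -0.4877 − 0.1344 = -0.6220 ⇒ -0.62
e^(−qT) = e^(−0.048·0.5) = 0.9763;  e^(−rT) = e^(−0.059·0.5) = 0.9709
C = 120·0.9763·N(-0.49) − 130·0.9709·N(-0.62) = 120·0.9763·0.3121 − 130·0.9709·0.2676 = 36.5644 − 33.7757 = 2.7887

€2.79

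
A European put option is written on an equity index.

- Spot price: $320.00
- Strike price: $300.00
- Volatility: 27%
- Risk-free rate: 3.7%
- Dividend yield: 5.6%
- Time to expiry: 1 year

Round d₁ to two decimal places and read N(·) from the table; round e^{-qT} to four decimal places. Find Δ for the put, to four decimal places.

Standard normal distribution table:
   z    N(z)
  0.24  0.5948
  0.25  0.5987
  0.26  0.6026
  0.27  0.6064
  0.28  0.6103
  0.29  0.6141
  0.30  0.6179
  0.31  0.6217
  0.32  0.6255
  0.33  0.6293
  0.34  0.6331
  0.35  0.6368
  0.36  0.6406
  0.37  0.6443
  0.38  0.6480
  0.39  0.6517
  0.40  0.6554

T = 1;  σ√T = 0.2700
ln(S/K) + (r − q + σ²/2)T = ln(320/300) + (0.037 − 0.056 + 0.27²/2)·1 = 0.0645 + 0.0175 = 0.0820
d₁ = 0.0820 / 0.2700 = 0.3037 → 0.30
N(d₁) = N(0.30) = 0.6179
Δ_put = exp(−qT)·(N(d₁) − 1) = 0.9455·(0.6179 − 1) = -0.3613

-0.3613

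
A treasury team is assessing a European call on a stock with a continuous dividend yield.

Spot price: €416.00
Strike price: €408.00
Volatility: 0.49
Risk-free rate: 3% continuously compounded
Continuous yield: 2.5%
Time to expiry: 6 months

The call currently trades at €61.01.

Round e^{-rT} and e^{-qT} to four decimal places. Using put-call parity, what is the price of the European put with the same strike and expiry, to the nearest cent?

e^(−qT) = e^(−0.025·0.5) = 0.9876;  e^(−rT) = e^(−0.03·0.5) = 0.9851
Put-call parity: C − P = S·e^(−qT) − K·e^(−rT) = 416·0.9876 − 408·0.9851 = 410.8416 − 401.9208 = 8.9208
P = C − (C − P) = 61.01 − (8.9208) = 52.0892

€52.09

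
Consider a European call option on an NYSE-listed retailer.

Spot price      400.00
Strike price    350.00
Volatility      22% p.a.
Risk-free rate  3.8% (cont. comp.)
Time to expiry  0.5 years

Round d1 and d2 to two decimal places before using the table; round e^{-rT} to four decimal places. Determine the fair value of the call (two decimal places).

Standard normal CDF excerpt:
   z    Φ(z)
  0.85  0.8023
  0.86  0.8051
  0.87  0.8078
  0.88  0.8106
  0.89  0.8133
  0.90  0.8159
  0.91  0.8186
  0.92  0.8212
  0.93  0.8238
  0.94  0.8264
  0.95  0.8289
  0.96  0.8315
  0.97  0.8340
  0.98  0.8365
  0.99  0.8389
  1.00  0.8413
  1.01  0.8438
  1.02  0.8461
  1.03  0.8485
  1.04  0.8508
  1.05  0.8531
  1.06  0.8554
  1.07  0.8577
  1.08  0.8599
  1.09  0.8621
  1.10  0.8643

61.96

σ√T = 0.22·√0.5 = 0.1556
ln(S/K) + (r + σ²/2)T = ln(400/350) + (0.038 + 0.22²/2)·0.5 = 0.1335 + 0.0311 = 0.1646
d₁ = 0.1646 / 0.1556 = 1.0583 ⇒ 1.06
d₂ = d₁ − σ√T = 1.0583 − 0.1556 = 0.9027 ⇒ 0.90
e^(−rT) = e^(−0.038·0.5) = 0.9812
C = 400·N(1.06) − 350·0.9812·N(0.90) = 400·0.8554 − 350·0.9812·0.8159 = 342.1600 − 280.1964 = 61.9636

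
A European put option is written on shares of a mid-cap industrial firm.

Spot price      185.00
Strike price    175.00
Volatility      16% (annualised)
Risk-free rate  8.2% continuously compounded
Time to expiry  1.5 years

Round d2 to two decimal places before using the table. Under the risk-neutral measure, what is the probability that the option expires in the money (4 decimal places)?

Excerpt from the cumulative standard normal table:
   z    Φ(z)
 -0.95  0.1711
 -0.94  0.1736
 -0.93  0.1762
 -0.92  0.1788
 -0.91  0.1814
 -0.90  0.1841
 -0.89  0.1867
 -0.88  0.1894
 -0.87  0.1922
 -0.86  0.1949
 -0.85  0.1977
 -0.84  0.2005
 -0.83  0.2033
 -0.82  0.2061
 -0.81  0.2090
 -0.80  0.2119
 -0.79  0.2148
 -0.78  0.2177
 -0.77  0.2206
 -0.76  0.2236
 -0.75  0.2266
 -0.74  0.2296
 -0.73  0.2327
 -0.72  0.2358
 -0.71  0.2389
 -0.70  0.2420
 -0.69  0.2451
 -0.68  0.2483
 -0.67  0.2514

0.2090

σ√T = 0.16·√1.5 = 0.1960
ln(S/K) + (r + σ²/2)T = ln(185/175) + (0.082 + 0.16²/2)·1.5 = 0.0556 + 0.1422 = 0.1978
d₁ = 0.1978 / 0.1960 = 1.0092 ≈ 1.01
d₂ = d₁ − σ√T = 1.0092 − 0.1960 = 0.8133 ≈ 0.81
Risk-neutral Pr[S_T < K] = N(−d₂) = N(-0.81) = 0.2090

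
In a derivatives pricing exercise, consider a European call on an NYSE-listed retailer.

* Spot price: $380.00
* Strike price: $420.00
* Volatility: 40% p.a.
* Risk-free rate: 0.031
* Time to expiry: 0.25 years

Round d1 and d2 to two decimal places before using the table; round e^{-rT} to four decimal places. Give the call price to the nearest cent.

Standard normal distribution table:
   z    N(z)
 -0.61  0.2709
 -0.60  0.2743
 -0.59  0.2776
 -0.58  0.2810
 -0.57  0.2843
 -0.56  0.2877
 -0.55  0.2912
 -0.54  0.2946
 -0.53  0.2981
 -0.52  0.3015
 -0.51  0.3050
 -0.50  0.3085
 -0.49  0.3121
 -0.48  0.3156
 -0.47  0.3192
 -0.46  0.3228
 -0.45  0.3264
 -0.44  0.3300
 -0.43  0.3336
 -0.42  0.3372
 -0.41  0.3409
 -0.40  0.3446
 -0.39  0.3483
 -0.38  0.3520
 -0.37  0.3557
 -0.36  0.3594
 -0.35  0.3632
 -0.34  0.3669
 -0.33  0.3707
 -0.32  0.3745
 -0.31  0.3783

$16.67

σ√T = 0.4 × 0.5000 = 0.2000
d₁ = [ln(380/420) + (0.031 + 0.4²/2)·0.25] / 0.2000 = [-0.1001 + 0.0278] / 0.2000 = -0.3617 ⇒ -0.36
d₂ = d₁ − σ√T = -0.3617 − 0.2000 = -0.5617 ⇒ -0.56
e^(−rT) = e^(−0.031·0.25) = 0.9923
C = 380·N(-0.36) − 420·0.9923·N(-0.56) = 380·0.3594 − 420·0.9923·0.2877 = 136.5720 − 119.9036 = 16.6684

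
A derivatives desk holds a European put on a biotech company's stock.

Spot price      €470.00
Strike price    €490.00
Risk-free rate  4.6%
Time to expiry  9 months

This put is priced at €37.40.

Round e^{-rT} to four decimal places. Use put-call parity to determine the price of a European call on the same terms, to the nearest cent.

e^(−rT) = e^(−0.046·0.75) = 0.9661
Put-call parity: C − P = S − K·e^(−rT) = 470 − 490·0.9661 = 470 − 473.3890 = -3.3890
C = P + (C − P) = 37.40 + (-3.3890) = 34.0110

€34.01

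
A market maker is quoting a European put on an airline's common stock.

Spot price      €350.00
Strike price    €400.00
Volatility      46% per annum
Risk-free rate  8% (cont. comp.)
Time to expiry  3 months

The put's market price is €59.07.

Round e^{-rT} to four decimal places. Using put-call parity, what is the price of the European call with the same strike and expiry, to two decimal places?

€16.99

e^(−rT) = e^(−0.08·0.25) = 0.9802
Put-call parity: C − P = S − K·e^(−rT) = 350 − 400·0.9802 = 350 − 392.0800 = -42.0800
C = P + (C − P) = 59.07 + (-42.0800) = 16.9900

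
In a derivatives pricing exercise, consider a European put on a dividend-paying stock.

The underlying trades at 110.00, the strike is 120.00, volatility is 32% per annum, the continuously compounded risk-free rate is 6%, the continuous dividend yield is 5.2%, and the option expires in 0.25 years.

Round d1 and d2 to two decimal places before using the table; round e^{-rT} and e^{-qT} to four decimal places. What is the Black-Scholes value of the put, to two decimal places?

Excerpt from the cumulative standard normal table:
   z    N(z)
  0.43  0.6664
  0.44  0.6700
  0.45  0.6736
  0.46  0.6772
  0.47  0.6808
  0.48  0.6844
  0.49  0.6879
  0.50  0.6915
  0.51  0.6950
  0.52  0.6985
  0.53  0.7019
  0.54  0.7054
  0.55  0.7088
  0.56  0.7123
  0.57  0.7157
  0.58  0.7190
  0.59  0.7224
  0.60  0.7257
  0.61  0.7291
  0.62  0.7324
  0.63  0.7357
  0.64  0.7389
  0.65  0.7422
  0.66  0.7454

13.05

σ√T = 0.32·√0.25 = 0.1600
ln(S/K) + (r − q + σ²/2)T = ln(110/120) + (0.06 − 0.052 + 0.32²/2)·0.25 = -0.0870 + 0.0148 = -0.0722
d₁ = -0.0722 / 0.1600 = -0.4513 which rounds to -0.45
d₂ = d₁ − σ√T = -0.4513 − 0.1600 = -0.6113 which rounds to -0.61
exp(−qT) = exp(−0.052·0.25) = 0.9871;  exp(−rT) = exp(−0.06·0.25) = 0.9851
N(−d₂) = N(0.61) = 0.7291;  N(−d₁) = N(0.45) = 0.6736
P = 120·0.9851·0.7291 − 110·0.9871·0.6736 = 86.1884 − 73.1402 = 13.0482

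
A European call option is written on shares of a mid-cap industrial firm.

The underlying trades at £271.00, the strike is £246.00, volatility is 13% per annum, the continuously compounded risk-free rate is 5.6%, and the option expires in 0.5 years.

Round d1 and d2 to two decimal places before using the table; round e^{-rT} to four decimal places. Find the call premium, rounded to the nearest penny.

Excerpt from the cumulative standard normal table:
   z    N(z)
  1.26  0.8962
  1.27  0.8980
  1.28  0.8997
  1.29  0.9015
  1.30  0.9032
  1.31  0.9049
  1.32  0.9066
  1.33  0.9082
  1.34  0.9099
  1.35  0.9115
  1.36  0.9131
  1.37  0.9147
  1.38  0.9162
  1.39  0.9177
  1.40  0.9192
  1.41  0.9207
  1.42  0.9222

σ√T = 0.13 × 0.7071 = 0.0919
ln(S/K) + (r + σ²/2)T = ln(271/246) + (0.056 + 0.13²/2)·0.5 = 0.0968 + 0.0322 = 0.1290
d₁ = 0.1290 / 0.0919 = 1.4035 ≈ 1.40
d₂ = d₁ − σ√T = 1.4035 − 0.0919 = 1.3115 ≈ 1.31
exp(−rT) = exp(−0.056·0.5) = 0.9724
N(d₁) = N(1.40) = 0.9192;  N(d₂) = N(1.31) = 0.9049
C = 271·0.9192 − 246·0.9724·0.9049 = 249.1032 − 216.4615 = 32.6417

£32.64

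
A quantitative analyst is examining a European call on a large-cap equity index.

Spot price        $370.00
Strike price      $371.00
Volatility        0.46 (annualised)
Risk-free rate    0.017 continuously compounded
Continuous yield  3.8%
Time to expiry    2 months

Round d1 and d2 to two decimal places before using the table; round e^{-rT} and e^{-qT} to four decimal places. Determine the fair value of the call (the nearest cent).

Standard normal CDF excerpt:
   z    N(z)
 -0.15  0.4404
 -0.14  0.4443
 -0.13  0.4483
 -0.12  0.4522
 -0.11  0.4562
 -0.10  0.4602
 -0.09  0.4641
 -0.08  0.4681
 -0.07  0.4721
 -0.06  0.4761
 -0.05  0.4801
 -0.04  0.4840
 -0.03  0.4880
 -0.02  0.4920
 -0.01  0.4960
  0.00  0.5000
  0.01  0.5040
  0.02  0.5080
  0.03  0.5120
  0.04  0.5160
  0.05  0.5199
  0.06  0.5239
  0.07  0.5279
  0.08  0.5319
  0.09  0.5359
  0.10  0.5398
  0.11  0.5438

T = 0.1667;  σ√T = 0.1878
d₁ = [ln(370/371) + (0.017 − 0.038 + 0.46²/2)·0.1667] / 0.1878 = [-0.0027 + 0.0141] / 0.1878 = 0.0609 which rounds to 0.06
d₂ = d₁ − σ√T = 0.0609 − 0.1878 = -0.1269 which rounds to -0.13
exp(−qT) = exp(−0.038·0.1667) = 0.9937;  exp(−rT) = exp(−0.017·0.1667) = 0.9972
C = 370·0.9937·N(0.06) − 371·0.9972·N(-0.13) = 370·0.9937·0.5239 − 371·0.9972·0.4483 = 192.6218 − 165.8536 = 26.7682

$26.77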